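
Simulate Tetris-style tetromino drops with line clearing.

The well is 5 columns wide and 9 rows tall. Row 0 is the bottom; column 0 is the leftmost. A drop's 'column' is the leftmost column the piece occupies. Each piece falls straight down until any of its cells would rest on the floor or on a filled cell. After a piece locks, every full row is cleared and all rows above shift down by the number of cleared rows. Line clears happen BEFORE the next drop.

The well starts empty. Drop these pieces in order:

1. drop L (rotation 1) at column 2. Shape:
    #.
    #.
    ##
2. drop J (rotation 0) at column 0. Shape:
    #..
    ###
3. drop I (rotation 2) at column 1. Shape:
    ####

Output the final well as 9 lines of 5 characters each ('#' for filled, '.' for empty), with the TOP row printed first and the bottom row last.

Drop 1: L rot1 at col 2 lands with bottom-row=0; cleared 0 line(s) (total 0); column heights now [0 0 3 1 0], max=3
Drop 2: J rot0 at col 0 lands with bottom-row=3; cleared 0 line(s) (total 0); column heights now [5 4 4 1 0], max=5
Drop 3: I rot2 at col 1 lands with bottom-row=4; cleared 1 line(s) (total 1); column heights now [4 4 4 1 0], max=4

Answer: .....
.....
.....
.....
.....
###..
..#..
..#..
..##.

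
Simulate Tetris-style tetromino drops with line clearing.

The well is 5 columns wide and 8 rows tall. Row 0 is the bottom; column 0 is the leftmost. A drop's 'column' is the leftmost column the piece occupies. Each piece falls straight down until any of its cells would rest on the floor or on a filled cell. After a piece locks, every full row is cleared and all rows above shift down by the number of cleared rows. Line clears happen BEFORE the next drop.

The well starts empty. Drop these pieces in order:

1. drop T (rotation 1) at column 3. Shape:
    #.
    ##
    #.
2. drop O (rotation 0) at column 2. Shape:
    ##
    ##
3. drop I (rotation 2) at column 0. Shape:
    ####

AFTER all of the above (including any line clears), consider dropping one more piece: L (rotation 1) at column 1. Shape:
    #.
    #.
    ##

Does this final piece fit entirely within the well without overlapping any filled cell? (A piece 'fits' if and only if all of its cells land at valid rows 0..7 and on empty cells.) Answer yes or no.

Answer: no

Derivation:
Drop 1: T rot1 at col 3 lands with bottom-row=0; cleared 0 line(s) (total 0); column heights now [0 0 0 3 2], max=3
Drop 2: O rot0 at col 2 lands with bottom-row=3; cleared 0 line(s) (total 0); column heights now [0 0 5 5 2], max=5
Drop 3: I rot2 at col 0 lands with bottom-row=5; cleared 0 line(s) (total 0); column heights now [6 6 6 6 2], max=6
Test piece L rot1 at col 1 (width 2): heights before test = [6 6 6 6 2]; fits = False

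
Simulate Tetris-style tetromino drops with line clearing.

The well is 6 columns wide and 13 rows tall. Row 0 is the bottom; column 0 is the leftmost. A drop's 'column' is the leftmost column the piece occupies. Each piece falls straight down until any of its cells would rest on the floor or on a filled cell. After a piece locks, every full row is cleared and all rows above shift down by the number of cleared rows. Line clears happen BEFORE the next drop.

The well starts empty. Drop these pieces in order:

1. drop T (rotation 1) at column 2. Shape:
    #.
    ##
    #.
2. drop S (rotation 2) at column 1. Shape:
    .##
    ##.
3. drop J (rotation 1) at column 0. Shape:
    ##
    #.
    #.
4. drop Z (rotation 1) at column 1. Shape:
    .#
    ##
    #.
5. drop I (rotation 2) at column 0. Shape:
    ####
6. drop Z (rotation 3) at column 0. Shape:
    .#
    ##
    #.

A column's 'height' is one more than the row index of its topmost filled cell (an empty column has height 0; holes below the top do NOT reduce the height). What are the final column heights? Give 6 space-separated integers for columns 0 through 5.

Answer: 11 12 9 9 0 0

Derivation:
Drop 1: T rot1 at col 2 lands with bottom-row=0; cleared 0 line(s) (total 0); column heights now [0 0 3 2 0 0], max=3
Drop 2: S rot2 at col 1 lands with bottom-row=3; cleared 0 line(s) (total 0); column heights now [0 4 5 5 0 0], max=5
Drop 3: J rot1 at col 0 lands with bottom-row=2; cleared 0 line(s) (total 0); column heights now [5 5 5 5 0 0], max=5
Drop 4: Z rot1 at col 1 lands with bottom-row=5; cleared 0 line(s) (total 0); column heights now [5 7 8 5 0 0], max=8
Drop 5: I rot2 at col 0 lands with bottom-row=8; cleared 0 line(s) (total 0); column heights now [9 9 9 9 0 0], max=9
Drop 6: Z rot3 at col 0 lands with bottom-row=9; cleared 0 line(s) (total 0); column heights now [11 12 9 9 0 0], max=12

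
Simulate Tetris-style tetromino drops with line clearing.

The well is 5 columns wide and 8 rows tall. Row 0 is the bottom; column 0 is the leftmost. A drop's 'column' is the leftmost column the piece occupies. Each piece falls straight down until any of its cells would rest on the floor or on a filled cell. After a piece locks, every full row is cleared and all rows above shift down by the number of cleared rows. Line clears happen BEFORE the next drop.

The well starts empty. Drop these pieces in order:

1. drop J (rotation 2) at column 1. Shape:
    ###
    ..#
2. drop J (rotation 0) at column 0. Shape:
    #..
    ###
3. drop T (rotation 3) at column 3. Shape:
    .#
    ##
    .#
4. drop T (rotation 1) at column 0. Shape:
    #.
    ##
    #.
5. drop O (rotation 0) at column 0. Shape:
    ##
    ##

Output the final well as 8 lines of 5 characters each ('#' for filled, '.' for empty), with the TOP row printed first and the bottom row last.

Answer: ##...
##...
#....
##...
#....
#...#
.####
...#.

Derivation:
Drop 1: J rot2 at col 1 lands with bottom-row=0; cleared 0 line(s) (total 0); column heights now [0 2 2 2 0], max=2
Drop 2: J rot0 at col 0 lands with bottom-row=2; cleared 0 line(s) (total 0); column heights now [4 3 3 2 0], max=4
Drop 3: T rot3 at col 3 lands with bottom-row=1; cleared 1 line(s) (total 1); column heights now [3 2 2 2 3], max=3
Drop 4: T rot1 at col 0 lands with bottom-row=3; cleared 0 line(s) (total 1); column heights now [6 5 2 2 3], max=6
Drop 5: O rot0 at col 0 lands with bottom-row=6; cleared 0 line(s) (total 1); column heights now [8 8 2 2 3], max=8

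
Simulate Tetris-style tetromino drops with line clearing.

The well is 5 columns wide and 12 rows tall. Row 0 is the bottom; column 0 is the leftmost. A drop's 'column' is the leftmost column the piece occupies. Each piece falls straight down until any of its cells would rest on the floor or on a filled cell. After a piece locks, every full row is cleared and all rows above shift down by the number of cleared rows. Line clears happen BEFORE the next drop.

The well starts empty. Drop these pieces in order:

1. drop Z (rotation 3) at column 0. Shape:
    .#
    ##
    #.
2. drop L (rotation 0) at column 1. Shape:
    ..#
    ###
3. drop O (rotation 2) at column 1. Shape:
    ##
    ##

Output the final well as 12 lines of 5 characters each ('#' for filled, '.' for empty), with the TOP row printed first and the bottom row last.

Drop 1: Z rot3 at col 0 lands with bottom-row=0; cleared 0 line(s) (total 0); column heights now [2 3 0 0 0], max=3
Drop 2: L rot0 at col 1 lands with bottom-row=3; cleared 0 line(s) (total 0); column heights now [2 4 4 5 0], max=5
Drop 3: O rot2 at col 1 lands with bottom-row=4; cleared 0 line(s) (total 0); column heights now [2 6 6 5 0], max=6

Answer: .....
.....
.....
.....
.....
.....
.##..
.###.
.###.
.#...
##...
#....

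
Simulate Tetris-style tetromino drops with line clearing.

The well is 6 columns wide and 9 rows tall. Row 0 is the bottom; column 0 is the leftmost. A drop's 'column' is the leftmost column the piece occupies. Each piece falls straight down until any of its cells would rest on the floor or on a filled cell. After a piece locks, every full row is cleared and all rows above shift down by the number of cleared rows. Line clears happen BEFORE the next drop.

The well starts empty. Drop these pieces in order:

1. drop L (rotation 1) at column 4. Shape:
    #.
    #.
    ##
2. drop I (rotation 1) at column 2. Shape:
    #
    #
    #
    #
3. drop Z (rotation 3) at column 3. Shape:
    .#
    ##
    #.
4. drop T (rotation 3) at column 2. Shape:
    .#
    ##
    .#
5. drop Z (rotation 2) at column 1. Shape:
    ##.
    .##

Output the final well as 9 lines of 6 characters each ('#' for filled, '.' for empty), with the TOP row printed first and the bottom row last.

Answer: .##...
..##..
...#..
..##..
...##.
..###.
..###.
..#.#.
..#.##

Derivation:
Drop 1: L rot1 at col 4 lands with bottom-row=0; cleared 0 line(s) (total 0); column heights now [0 0 0 0 3 1], max=3
Drop 2: I rot1 at col 2 lands with bottom-row=0; cleared 0 line(s) (total 0); column heights now [0 0 4 0 3 1], max=4
Drop 3: Z rot3 at col 3 lands with bottom-row=2; cleared 0 line(s) (total 0); column heights now [0 0 4 4 5 1], max=5
Drop 4: T rot3 at col 2 lands with bottom-row=4; cleared 0 line(s) (total 0); column heights now [0 0 6 7 5 1], max=7
Drop 5: Z rot2 at col 1 lands with bottom-row=7; cleared 0 line(s) (total 0); column heights now [0 9 9 8 5 1], max=9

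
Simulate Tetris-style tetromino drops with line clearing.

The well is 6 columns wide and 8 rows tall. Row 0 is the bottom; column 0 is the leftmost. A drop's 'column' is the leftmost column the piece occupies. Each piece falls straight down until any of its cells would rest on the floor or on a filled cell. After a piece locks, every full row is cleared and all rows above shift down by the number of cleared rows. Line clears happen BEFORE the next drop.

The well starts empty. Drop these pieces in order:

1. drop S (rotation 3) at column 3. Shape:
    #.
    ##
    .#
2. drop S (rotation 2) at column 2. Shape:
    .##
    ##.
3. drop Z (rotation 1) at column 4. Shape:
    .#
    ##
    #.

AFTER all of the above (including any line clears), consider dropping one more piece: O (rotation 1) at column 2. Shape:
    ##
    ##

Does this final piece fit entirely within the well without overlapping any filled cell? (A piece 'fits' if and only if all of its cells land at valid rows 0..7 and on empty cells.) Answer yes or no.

Answer: yes

Derivation:
Drop 1: S rot3 at col 3 lands with bottom-row=0; cleared 0 line(s) (total 0); column heights now [0 0 0 3 2 0], max=3
Drop 2: S rot2 at col 2 lands with bottom-row=3; cleared 0 line(s) (total 0); column heights now [0 0 4 5 5 0], max=5
Drop 3: Z rot1 at col 4 lands with bottom-row=5; cleared 0 line(s) (total 0); column heights now [0 0 4 5 7 8], max=8
Test piece O rot1 at col 2 (width 2): heights before test = [0 0 4 5 7 8]; fits = True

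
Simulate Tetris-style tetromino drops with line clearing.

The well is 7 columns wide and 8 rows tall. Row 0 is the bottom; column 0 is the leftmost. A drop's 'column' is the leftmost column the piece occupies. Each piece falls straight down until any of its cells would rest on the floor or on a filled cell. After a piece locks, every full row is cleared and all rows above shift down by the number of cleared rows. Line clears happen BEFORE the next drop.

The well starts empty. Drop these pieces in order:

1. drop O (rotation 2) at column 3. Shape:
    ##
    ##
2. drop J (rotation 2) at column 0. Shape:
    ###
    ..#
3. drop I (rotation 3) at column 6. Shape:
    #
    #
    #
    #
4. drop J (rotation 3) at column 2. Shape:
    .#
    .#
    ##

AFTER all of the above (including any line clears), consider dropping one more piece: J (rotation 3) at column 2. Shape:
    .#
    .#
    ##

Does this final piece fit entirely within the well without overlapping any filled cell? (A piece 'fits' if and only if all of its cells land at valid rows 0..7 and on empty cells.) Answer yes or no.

Answer: yes

Derivation:
Drop 1: O rot2 at col 3 lands with bottom-row=0; cleared 0 line(s) (total 0); column heights now [0 0 0 2 2 0 0], max=2
Drop 2: J rot2 at col 0 lands with bottom-row=0; cleared 0 line(s) (total 0); column heights now [2 2 2 2 2 0 0], max=2
Drop 3: I rot3 at col 6 lands with bottom-row=0; cleared 0 line(s) (total 0); column heights now [2 2 2 2 2 0 4], max=4
Drop 4: J rot3 at col 2 lands with bottom-row=2; cleared 0 line(s) (total 0); column heights now [2 2 3 5 2 0 4], max=5
Test piece J rot3 at col 2 (width 2): heights before test = [2 2 3 5 2 0 4]; fits = True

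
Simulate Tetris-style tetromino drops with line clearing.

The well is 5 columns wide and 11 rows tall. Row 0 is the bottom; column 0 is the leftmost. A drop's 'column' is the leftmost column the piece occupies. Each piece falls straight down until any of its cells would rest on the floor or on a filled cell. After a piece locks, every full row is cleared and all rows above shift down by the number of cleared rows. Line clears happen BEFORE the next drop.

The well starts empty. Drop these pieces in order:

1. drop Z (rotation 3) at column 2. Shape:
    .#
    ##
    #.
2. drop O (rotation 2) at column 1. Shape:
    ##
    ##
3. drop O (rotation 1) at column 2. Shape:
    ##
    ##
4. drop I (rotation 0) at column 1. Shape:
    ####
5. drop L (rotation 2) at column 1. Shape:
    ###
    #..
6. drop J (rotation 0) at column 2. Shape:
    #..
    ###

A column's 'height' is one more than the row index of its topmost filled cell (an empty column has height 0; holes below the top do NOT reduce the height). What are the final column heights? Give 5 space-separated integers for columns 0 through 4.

Answer: 0 9 11 10 10

Derivation:
Drop 1: Z rot3 at col 2 lands with bottom-row=0; cleared 0 line(s) (total 0); column heights now [0 0 2 3 0], max=3
Drop 2: O rot2 at col 1 lands with bottom-row=2; cleared 0 line(s) (total 0); column heights now [0 4 4 3 0], max=4
Drop 3: O rot1 at col 2 lands with bottom-row=4; cleared 0 line(s) (total 0); column heights now [0 4 6 6 0], max=6
Drop 4: I rot0 at col 1 lands with bottom-row=6; cleared 0 line(s) (total 0); column heights now [0 7 7 7 7], max=7
Drop 5: L rot2 at col 1 lands with bottom-row=7; cleared 0 line(s) (total 0); column heights now [0 9 9 9 7], max=9
Drop 6: J rot0 at col 2 lands with bottom-row=9; cleared 0 line(s) (total 0); column heights now [0 9 11 10 10], max=11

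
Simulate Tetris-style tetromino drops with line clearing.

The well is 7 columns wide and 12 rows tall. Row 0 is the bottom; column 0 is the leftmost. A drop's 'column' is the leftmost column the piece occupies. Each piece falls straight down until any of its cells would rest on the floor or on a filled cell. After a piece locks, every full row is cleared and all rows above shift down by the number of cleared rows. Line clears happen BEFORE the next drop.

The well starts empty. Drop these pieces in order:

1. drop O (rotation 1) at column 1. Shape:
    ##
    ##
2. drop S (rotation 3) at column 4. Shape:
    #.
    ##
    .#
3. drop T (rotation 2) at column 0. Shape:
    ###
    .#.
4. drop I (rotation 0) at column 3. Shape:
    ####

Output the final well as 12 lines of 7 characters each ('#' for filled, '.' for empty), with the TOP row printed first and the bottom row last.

Answer: .......
.......
.......
.......
.......
.......
.......
.......
.......
.#..#..
.##.##.
.##..#.

Derivation:
Drop 1: O rot1 at col 1 lands with bottom-row=0; cleared 0 line(s) (total 0); column heights now [0 2 2 0 0 0 0], max=2
Drop 2: S rot3 at col 4 lands with bottom-row=0; cleared 0 line(s) (total 0); column heights now [0 2 2 0 3 2 0], max=3
Drop 3: T rot2 at col 0 lands with bottom-row=2; cleared 0 line(s) (total 0); column heights now [4 4 4 0 3 2 0], max=4
Drop 4: I rot0 at col 3 lands with bottom-row=3; cleared 1 line(s) (total 1); column heights now [0 3 2 0 3 2 0], max=3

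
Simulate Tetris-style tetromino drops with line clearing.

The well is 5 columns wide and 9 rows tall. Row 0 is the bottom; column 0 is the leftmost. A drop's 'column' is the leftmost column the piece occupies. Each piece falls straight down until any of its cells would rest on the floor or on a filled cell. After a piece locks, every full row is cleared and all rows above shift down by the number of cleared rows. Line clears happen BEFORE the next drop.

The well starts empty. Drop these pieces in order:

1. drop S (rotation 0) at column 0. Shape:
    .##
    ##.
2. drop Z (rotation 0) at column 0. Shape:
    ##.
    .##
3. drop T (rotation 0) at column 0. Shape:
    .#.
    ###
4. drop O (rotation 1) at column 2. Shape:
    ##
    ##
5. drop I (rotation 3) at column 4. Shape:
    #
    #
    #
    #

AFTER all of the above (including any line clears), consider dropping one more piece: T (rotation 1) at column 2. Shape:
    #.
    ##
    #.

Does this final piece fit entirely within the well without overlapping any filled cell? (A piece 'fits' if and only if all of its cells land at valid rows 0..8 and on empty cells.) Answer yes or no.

Answer: no

Derivation:
Drop 1: S rot0 at col 0 lands with bottom-row=0; cleared 0 line(s) (total 0); column heights now [1 2 2 0 0], max=2
Drop 2: Z rot0 at col 0 lands with bottom-row=2; cleared 0 line(s) (total 0); column heights now [4 4 3 0 0], max=4
Drop 3: T rot0 at col 0 lands with bottom-row=4; cleared 0 line(s) (total 0); column heights now [5 6 5 0 0], max=6
Drop 4: O rot1 at col 2 lands with bottom-row=5; cleared 0 line(s) (total 0); column heights now [5 6 7 7 0], max=7
Drop 5: I rot3 at col 4 lands with bottom-row=0; cleared 0 line(s) (total 0); column heights now [5 6 7 7 4], max=7
Test piece T rot1 at col 2 (width 2): heights before test = [5 6 7 7 4]; fits = False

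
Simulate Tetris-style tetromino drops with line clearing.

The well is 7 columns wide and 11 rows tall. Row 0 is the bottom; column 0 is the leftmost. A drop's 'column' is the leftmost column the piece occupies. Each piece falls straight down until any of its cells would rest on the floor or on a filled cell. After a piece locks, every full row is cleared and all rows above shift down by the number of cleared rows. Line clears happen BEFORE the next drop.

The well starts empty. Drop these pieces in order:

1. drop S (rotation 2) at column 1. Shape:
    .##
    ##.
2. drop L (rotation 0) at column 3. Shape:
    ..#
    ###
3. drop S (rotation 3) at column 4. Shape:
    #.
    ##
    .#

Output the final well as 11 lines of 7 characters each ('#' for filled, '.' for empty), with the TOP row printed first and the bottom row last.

Answer: .......
.......
.......
.......
....#..
....##.
.....#.
.....#.
...###.
..##...
.##....

Derivation:
Drop 1: S rot2 at col 1 lands with bottom-row=0; cleared 0 line(s) (total 0); column heights now [0 1 2 2 0 0 0], max=2
Drop 2: L rot0 at col 3 lands with bottom-row=2; cleared 0 line(s) (total 0); column heights now [0 1 2 3 3 4 0], max=4
Drop 3: S rot3 at col 4 lands with bottom-row=4; cleared 0 line(s) (total 0); column heights now [0 1 2 3 7 6 0], max=7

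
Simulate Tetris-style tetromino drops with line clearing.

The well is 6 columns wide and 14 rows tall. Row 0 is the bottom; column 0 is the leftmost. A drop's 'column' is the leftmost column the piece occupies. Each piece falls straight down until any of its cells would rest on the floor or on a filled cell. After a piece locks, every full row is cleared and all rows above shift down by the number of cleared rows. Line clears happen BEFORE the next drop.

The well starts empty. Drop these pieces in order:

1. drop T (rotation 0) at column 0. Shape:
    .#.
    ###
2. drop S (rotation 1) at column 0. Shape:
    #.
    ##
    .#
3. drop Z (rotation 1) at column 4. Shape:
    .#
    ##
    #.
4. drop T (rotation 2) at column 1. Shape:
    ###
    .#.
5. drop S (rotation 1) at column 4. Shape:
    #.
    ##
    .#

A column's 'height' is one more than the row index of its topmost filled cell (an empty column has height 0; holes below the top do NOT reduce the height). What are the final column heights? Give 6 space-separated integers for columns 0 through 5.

Answer: 4 4 4 0 5 4

Derivation:
Drop 1: T rot0 at col 0 lands with bottom-row=0; cleared 0 line(s) (total 0); column heights now [1 2 1 0 0 0], max=2
Drop 2: S rot1 at col 0 lands with bottom-row=2; cleared 0 line(s) (total 0); column heights now [5 4 1 0 0 0], max=5
Drop 3: Z rot1 at col 4 lands with bottom-row=0; cleared 0 line(s) (total 0); column heights now [5 4 1 0 2 3], max=5
Drop 4: T rot2 at col 1 lands with bottom-row=3; cleared 0 line(s) (total 0); column heights now [5 5 5 5 2 3], max=5
Drop 5: S rot1 at col 4 lands with bottom-row=3; cleared 1 line(s) (total 1); column heights now [4 4 4 0 5 4], max=5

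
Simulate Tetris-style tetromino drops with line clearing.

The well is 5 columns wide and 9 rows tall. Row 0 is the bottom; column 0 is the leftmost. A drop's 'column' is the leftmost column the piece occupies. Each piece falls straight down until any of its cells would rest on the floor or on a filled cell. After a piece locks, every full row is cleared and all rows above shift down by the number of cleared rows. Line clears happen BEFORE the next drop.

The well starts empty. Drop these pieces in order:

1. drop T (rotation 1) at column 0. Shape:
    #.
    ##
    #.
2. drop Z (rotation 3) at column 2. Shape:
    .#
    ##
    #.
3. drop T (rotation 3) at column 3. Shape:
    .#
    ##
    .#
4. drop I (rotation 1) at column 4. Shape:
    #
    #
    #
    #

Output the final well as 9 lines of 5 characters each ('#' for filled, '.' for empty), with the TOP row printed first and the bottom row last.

Answer: ....#
....#
....#
....#
....#
...##
#..##
####.
#.#..

Derivation:
Drop 1: T rot1 at col 0 lands with bottom-row=0; cleared 0 line(s) (total 0); column heights now [3 2 0 0 0], max=3
Drop 2: Z rot3 at col 2 lands with bottom-row=0; cleared 0 line(s) (total 0); column heights now [3 2 2 3 0], max=3
Drop 3: T rot3 at col 3 lands with bottom-row=2; cleared 0 line(s) (total 0); column heights now [3 2 2 4 5], max=5
Drop 4: I rot1 at col 4 lands with bottom-row=5; cleared 0 line(s) (total 0); column heights now [3 2 2 4 9], max=9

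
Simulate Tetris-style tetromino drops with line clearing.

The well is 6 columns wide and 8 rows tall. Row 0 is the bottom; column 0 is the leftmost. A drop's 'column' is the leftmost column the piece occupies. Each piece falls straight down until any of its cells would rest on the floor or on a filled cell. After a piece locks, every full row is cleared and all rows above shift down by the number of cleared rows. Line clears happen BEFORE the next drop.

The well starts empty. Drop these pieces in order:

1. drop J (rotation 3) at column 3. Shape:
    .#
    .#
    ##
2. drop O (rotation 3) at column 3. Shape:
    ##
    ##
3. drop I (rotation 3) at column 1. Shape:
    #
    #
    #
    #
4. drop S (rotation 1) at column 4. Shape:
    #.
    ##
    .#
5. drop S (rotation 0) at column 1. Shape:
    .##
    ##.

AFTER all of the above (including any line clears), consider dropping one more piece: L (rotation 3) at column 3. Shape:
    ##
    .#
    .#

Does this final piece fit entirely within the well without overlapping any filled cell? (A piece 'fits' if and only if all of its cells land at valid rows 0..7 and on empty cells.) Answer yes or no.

Answer: no

Derivation:
Drop 1: J rot3 at col 3 lands with bottom-row=0; cleared 0 line(s) (total 0); column heights now [0 0 0 1 3 0], max=3
Drop 2: O rot3 at col 3 lands with bottom-row=3; cleared 0 line(s) (total 0); column heights now [0 0 0 5 5 0], max=5
Drop 3: I rot3 at col 1 lands with bottom-row=0; cleared 0 line(s) (total 0); column heights now [0 4 0 5 5 0], max=5
Drop 4: S rot1 at col 4 lands with bottom-row=4; cleared 0 line(s) (total 0); column heights now [0 4 0 5 7 6], max=7
Drop 5: S rot0 at col 1 lands with bottom-row=4; cleared 0 line(s) (total 0); column heights now [0 5 6 6 7 6], max=7
Test piece L rot3 at col 3 (width 2): heights before test = [0 5 6 6 7 6]; fits = False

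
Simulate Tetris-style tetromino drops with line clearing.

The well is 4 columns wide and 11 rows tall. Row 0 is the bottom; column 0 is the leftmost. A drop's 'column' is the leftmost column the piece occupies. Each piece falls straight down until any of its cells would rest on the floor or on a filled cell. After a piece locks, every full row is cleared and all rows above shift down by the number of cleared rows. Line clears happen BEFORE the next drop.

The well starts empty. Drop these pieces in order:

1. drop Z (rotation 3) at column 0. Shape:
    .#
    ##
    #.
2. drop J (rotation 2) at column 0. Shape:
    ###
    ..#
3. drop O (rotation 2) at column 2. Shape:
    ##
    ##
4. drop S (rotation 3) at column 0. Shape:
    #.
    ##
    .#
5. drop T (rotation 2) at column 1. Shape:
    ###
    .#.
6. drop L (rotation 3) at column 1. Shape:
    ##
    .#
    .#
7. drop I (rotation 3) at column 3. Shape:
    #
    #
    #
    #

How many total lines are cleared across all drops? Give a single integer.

Drop 1: Z rot3 at col 0 lands with bottom-row=0; cleared 0 line(s) (total 0); column heights now [2 3 0 0], max=3
Drop 2: J rot2 at col 0 lands with bottom-row=2; cleared 0 line(s) (total 0); column heights now [4 4 4 0], max=4
Drop 3: O rot2 at col 2 lands with bottom-row=4; cleared 0 line(s) (total 0); column heights now [4 4 6 6], max=6
Drop 4: S rot3 at col 0 lands with bottom-row=4; cleared 1 line(s) (total 1); column heights now [6 5 5 5], max=6
Drop 5: T rot2 at col 1 lands with bottom-row=5; cleared 0 line(s) (total 1); column heights now [6 7 7 7], max=7
Drop 6: L rot3 at col 1 lands with bottom-row=7; cleared 0 line(s) (total 1); column heights now [6 10 10 7], max=10
Drop 7: I rot3 at col 3 lands with bottom-row=7; cleared 0 line(s) (total 1); column heights now [6 10 10 11], max=11

Answer: 1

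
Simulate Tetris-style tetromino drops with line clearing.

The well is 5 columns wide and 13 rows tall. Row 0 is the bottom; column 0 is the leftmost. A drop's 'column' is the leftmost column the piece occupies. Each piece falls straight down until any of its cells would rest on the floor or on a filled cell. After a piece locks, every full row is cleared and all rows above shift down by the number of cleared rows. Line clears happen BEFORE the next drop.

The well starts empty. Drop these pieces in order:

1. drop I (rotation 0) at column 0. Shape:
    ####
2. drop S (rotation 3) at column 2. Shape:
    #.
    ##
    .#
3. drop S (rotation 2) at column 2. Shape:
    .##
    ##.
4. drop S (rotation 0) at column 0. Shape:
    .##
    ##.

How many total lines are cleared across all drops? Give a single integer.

Answer: 0

Derivation:
Drop 1: I rot0 at col 0 lands with bottom-row=0; cleared 0 line(s) (total 0); column heights now [1 1 1 1 0], max=1
Drop 2: S rot3 at col 2 lands with bottom-row=1; cleared 0 line(s) (total 0); column heights now [1 1 4 3 0], max=4
Drop 3: S rot2 at col 2 lands with bottom-row=4; cleared 0 line(s) (total 0); column heights now [1 1 5 6 6], max=6
Drop 4: S rot0 at col 0 lands with bottom-row=4; cleared 0 line(s) (total 0); column heights now [5 6 6 6 6], max=6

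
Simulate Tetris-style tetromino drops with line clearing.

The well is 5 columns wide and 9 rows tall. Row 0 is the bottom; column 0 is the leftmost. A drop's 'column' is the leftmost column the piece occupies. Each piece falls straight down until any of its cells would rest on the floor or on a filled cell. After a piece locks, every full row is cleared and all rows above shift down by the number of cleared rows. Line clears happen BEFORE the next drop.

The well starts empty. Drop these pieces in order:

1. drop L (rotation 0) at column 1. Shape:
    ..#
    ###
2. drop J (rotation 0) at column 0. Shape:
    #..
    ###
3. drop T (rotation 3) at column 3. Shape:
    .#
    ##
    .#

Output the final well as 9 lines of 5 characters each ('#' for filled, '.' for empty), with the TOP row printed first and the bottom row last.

Answer: .....
.....
.....
.....
.....
.....
....#
#..##
.###.

Derivation:
Drop 1: L rot0 at col 1 lands with bottom-row=0; cleared 0 line(s) (total 0); column heights now [0 1 1 2 0], max=2
Drop 2: J rot0 at col 0 lands with bottom-row=1; cleared 0 line(s) (total 0); column heights now [3 2 2 2 0], max=3
Drop 3: T rot3 at col 3 lands with bottom-row=1; cleared 1 line(s) (total 1); column heights now [2 1 1 2 3], max=3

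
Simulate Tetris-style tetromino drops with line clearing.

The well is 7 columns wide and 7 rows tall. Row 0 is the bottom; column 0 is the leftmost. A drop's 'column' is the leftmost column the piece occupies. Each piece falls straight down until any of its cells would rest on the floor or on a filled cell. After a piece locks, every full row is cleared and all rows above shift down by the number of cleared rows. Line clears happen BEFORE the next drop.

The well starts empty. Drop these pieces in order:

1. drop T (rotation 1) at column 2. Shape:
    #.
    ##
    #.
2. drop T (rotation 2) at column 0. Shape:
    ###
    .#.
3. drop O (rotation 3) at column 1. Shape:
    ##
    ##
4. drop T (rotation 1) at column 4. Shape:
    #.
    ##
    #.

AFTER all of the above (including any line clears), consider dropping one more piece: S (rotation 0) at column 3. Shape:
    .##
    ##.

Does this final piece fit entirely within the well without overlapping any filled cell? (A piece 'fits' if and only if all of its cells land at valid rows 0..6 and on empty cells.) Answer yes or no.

Answer: yes

Derivation:
Drop 1: T rot1 at col 2 lands with bottom-row=0; cleared 0 line(s) (total 0); column heights now [0 0 3 2 0 0 0], max=3
Drop 2: T rot2 at col 0 lands with bottom-row=2; cleared 0 line(s) (total 0); column heights now [4 4 4 2 0 0 0], max=4
Drop 3: O rot3 at col 1 lands with bottom-row=4; cleared 0 line(s) (total 0); column heights now [4 6 6 2 0 0 0], max=6
Drop 4: T rot1 at col 4 lands with bottom-row=0; cleared 0 line(s) (total 0); column heights now [4 6 6 2 3 2 0], max=6
Test piece S rot0 at col 3 (width 3): heights before test = [4 6 6 2 3 2 0]; fits = True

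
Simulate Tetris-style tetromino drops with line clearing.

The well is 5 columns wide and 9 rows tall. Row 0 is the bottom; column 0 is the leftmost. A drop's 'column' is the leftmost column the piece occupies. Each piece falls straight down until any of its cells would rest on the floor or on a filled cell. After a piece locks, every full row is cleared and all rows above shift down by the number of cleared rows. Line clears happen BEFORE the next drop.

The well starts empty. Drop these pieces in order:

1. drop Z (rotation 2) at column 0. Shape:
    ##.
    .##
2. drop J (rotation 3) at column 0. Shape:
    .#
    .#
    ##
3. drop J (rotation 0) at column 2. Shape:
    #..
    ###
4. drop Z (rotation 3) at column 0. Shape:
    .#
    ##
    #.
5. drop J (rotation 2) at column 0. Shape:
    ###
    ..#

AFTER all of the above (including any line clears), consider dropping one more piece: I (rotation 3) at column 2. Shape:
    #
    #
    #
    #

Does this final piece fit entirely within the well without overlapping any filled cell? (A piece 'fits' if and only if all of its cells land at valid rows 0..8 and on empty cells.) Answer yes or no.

Drop 1: Z rot2 at col 0 lands with bottom-row=0; cleared 0 line(s) (total 0); column heights now [2 2 1 0 0], max=2
Drop 2: J rot3 at col 0 lands with bottom-row=2; cleared 0 line(s) (total 0); column heights now [3 5 1 0 0], max=5
Drop 3: J rot0 at col 2 lands with bottom-row=1; cleared 1 line(s) (total 1); column heights now [2 4 2 0 0], max=4
Drop 4: Z rot3 at col 0 lands with bottom-row=3; cleared 0 line(s) (total 1); column heights now [5 6 2 0 0], max=6
Drop 5: J rot2 at col 0 lands with bottom-row=5; cleared 0 line(s) (total 1); column heights now [7 7 7 0 0], max=7
Test piece I rot3 at col 2 (width 1): heights before test = [7 7 7 0 0]; fits = False

Answer: no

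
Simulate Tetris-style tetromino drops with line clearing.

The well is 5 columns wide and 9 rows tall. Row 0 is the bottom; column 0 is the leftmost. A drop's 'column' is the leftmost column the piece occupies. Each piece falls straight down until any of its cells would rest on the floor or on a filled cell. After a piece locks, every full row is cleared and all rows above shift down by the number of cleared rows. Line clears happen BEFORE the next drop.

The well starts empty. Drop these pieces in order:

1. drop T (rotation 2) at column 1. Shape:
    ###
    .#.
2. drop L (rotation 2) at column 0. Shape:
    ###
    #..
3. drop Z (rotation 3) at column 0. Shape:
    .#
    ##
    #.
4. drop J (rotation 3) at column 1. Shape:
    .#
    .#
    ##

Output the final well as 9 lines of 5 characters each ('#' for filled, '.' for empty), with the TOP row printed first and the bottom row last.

Answer: ..#..
..#..
.##..
.#...
##...
#....
###..
####.
..#..

Derivation:
Drop 1: T rot2 at col 1 lands with bottom-row=0; cleared 0 line(s) (total 0); column heights now [0 2 2 2 0], max=2
Drop 2: L rot2 at col 0 lands with bottom-row=1; cleared 0 line(s) (total 0); column heights now [3 3 3 2 0], max=3
Drop 3: Z rot3 at col 0 lands with bottom-row=3; cleared 0 line(s) (total 0); column heights now [5 6 3 2 0], max=6
Drop 4: J rot3 at col 1 lands with bottom-row=6; cleared 0 line(s) (total 0); column heights now [5 7 9 2 0], max=9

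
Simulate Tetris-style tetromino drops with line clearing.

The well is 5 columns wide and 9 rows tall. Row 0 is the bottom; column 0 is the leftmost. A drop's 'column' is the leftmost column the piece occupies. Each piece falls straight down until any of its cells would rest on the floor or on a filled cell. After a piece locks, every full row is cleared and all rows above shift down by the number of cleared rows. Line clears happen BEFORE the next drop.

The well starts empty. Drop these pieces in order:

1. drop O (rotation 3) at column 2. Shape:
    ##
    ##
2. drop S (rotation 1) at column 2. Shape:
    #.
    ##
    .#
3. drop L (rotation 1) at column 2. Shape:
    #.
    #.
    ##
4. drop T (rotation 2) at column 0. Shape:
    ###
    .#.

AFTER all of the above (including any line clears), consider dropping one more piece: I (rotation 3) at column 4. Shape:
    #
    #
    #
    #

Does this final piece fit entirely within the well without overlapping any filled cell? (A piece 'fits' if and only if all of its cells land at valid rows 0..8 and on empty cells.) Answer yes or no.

Answer: yes

Derivation:
Drop 1: O rot3 at col 2 lands with bottom-row=0; cleared 0 line(s) (total 0); column heights now [0 0 2 2 0], max=2
Drop 2: S rot1 at col 2 lands with bottom-row=2; cleared 0 line(s) (total 0); column heights now [0 0 5 4 0], max=5
Drop 3: L rot1 at col 2 lands with bottom-row=5; cleared 0 line(s) (total 0); column heights now [0 0 8 6 0], max=8
Drop 4: T rot2 at col 0 lands with bottom-row=7; cleared 0 line(s) (total 0); column heights now [9 9 9 6 0], max=9
Test piece I rot3 at col 4 (width 1): heights before test = [9 9 9 6 0]; fits = True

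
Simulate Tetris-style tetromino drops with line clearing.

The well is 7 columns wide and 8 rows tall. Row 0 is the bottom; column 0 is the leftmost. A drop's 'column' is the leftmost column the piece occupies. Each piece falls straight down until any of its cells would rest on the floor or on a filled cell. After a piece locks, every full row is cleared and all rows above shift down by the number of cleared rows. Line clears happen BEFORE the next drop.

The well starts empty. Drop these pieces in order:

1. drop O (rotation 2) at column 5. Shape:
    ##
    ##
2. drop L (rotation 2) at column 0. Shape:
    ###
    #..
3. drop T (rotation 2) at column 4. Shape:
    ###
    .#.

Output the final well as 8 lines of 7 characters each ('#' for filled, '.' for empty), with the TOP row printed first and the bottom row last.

Drop 1: O rot2 at col 5 lands with bottom-row=0; cleared 0 line(s) (total 0); column heights now [0 0 0 0 0 2 2], max=2
Drop 2: L rot2 at col 0 lands with bottom-row=0; cleared 0 line(s) (total 0); column heights now [2 2 2 0 0 2 2], max=2
Drop 3: T rot2 at col 4 lands with bottom-row=2; cleared 0 line(s) (total 0); column heights now [2 2 2 0 4 4 4], max=4

Answer: .......
.......
.......
.......
....###
.....#.
###..##
#....##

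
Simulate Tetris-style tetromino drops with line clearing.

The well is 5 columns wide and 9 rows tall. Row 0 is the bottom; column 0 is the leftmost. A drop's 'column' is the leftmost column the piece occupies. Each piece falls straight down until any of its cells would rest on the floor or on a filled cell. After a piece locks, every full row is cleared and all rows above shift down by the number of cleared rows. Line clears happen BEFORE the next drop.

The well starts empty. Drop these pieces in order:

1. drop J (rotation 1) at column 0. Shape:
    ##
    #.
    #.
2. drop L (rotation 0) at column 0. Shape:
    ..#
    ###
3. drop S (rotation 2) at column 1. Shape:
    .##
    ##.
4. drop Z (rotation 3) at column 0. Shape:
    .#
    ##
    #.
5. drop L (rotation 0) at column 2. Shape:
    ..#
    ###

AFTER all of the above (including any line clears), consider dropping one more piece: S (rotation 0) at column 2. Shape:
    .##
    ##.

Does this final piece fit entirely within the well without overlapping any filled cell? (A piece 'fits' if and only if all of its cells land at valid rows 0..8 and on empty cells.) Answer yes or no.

Drop 1: J rot1 at col 0 lands with bottom-row=0; cleared 0 line(s) (total 0); column heights now [3 3 0 0 0], max=3
Drop 2: L rot0 at col 0 lands with bottom-row=3; cleared 0 line(s) (total 0); column heights now [4 4 5 0 0], max=5
Drop 3: S rot2 at col 1 lands with bottom-row=5; cleared 0 line(s) (total 0); column heights now [4 6 7 7 0], max=7
Drop 4: Z rot3 at col 0 lands with bottom-row=5; cleared 0 line(s) (total 0); column heights now [7 8 7 7 0], max=8
Drop 5: L rot0 at col 2 lands with bottom-row=7; cleared 0 line(s) (total 0); column heights now [7 8 8 8 9], max=9
Test piece S rot0 at col 2 (width 3): heights before test = [7 8 8 8 9]; fits = False

Answer: no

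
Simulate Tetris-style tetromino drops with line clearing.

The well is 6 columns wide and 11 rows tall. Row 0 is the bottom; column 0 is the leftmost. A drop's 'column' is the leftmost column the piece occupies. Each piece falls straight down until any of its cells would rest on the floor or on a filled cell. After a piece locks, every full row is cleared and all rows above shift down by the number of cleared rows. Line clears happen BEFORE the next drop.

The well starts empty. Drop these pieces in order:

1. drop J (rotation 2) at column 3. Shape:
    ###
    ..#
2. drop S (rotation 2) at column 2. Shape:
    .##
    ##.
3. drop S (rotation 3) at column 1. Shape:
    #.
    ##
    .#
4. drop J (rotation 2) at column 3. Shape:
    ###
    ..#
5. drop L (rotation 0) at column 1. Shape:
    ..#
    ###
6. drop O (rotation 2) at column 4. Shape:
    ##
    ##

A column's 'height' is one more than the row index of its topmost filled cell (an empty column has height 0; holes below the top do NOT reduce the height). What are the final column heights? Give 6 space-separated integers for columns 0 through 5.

Drop 1: J rot2 at col 3 lands with bottom-row=0; cleared 0 line(s) (total 0); column heights now [0 0 0 2 2 2], max=2
Drop 2: S rot2 at col 2 lands with bottom-row=2; cleared 0 line(s) (total 0); column heights now [0 0 3 4 4 2], max=4
Drop 3: S rot3 at col 1 lands with bottom-row=3; cleared 0 line(s) (total 0); column heights now [0 6 5 4 4 2], max=6
Drop 4: J rot2 at col 3 lands with bottom-row=3; cleared 0 line(s) (total 0); column heights now [0 6 5 5 5 5], max=6
Drop 5: L rot0 at col 1 lands with bottom-row=6; cleared 0 line(s) (total 0); column heights now [0 7 7 8 5 5], max=8
Drop 6: O rot2 at col 4 lands with bottom-row=5; cleared 0 line(s) (total 0); column heights now [0 7 7 8 7 7], max=8

Answer: 0 7 7 8 7 7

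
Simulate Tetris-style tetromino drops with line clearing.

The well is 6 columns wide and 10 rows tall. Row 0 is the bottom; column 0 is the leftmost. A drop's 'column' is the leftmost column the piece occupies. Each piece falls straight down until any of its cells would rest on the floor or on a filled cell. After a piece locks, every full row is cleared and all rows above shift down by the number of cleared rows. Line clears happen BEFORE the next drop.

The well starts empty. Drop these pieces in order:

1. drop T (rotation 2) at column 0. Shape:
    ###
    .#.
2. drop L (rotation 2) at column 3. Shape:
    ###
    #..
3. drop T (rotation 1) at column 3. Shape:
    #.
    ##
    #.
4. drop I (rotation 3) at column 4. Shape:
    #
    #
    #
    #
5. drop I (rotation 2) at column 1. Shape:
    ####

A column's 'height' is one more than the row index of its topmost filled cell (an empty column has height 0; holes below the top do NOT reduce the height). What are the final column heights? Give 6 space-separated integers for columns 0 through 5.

Answer: 0 8 8 8 8 0

Derivation:
Drop 1: T rot2 at col 0 lands with bottom-row=0; cleared 0 line(s) (total 0); column heights now [2 2 2 0 0 0], max=2
Drop 2: L rot2 at col 3 lands with bottom-row=0; cleared 1 line(s) (total 1); column heights now [0 1 0 1 0 0], max=1
Drop 3: T rot1 at col 3 lands with bottom-row=1; cleared 0 line(s) (total 1); column heights now [0 1 0 4 3 0], max=4
Drop 4: I rot3 at col 4 lands with bottom-row=3; cleared 0 line(s) (total 1); column heights now [0 1 0 4 7 0], max=7
Drop 5: I rot2 at col 1 lands with bottom-row=7; cleared 0 line(s) (total 1); column heights now [0 8 8 8 8 0], max=8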